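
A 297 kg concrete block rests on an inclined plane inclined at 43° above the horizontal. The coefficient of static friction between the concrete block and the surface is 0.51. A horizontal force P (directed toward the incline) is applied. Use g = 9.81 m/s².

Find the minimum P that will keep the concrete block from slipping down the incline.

P_min ≈ 834 N

The concrete block tends to slide down (tan θ > μ_s), so at the point of impending slip friction acts up-slope at its limit: f = μ_s N.
Perpendicular to the incline: N = m g cos θ + P sin θ.
Along the incline: P cos θ + μ_s N = m g sin θ, i.e. P cos θ + μ_s (m g cos θ + P sin θ) = m g sin θ.
Solving, P (cos θ + μ_s sin θ) = m g (sin θ − μ_s cos θ), so P = 2910×0.309/1.079 = 834 N.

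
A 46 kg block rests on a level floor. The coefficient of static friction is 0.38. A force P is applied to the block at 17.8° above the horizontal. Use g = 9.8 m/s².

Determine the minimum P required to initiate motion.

N = m g − P sin α (the pull lifts the block).
At impending slip, P cos α = μ_s N = μ_s (m g − P sin α).
Solving: P (cos α + μ_s sin α) = μ_s m g → P = 0.38×451/(cos 17.8° + 0.38 sin 17.8°) = 171/1.068 = 160 N.

P ≈ 160 N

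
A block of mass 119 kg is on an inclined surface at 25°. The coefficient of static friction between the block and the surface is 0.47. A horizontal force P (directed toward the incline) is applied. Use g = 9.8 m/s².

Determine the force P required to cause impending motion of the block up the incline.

P ≈ 1400 N

At impending motion up the slope, friction acts down-slope at its limit: f = μ_s N.
Perpendicular to the incline: N = m g cos θ + P sin θ.
Along the incline: P cos θ = m g sin θ + μ_s N = m g sin θ + μ_s (m g cos θ + P sin θ).
Solving, P (cos θ − μ_s sin θ) = m g (sin θ + μ_s cos θ), so P = 119×9.8×(sin 25° + 0.47 cos 25°)/(cos 25° − 0.47 sin 25°) = 1170×0.8486/0.7077 = 1400 N.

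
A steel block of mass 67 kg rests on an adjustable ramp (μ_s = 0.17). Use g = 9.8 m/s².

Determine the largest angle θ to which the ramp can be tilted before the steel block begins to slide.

At the slip threshold, m g sin θ = μ_s · m g cos θ, so tan θ = μ_s.
θ_max = arctan(0.17) = 9.65°.

θ_max ≈ 9.65°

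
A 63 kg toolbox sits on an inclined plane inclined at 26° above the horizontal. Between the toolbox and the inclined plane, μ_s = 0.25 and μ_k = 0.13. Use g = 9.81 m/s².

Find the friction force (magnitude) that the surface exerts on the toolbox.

f ≈ 72.2 N (up the incline)

The normal reaction is N = m g cos θ = 555.5 N.
For equilibrium along the incline, friction must balance the weight component: f = m g sin θ = 270.9 N up the slope.
The static-friction ceiling is μ_s N = 0.25 × 555.5 = 138.9 N.
|270.9| exceeds 138.9 N, so the toolbox slips down-slope; friction is kinetic, f = μ_k N = 0.13×555.5 = 72.2 N.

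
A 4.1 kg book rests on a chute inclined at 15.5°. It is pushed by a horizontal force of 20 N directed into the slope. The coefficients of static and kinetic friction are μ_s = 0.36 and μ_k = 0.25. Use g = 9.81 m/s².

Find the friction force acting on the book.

f ≈ 8.52 N (down the incline)

Normal direction: N = m g cos θ + P sin θ = 44.1 N.
Parallel to the incline: P cos θ − m g sin θ = 19.27 − 10.75 = 8.524 N; the friction needed to balance this is 8.524 N acting down the slope.
Maximum static friction: μ_s N = 0.36 × 44.1 = 15.88 N.
Since 8.524 N is within the 15.88 N limit, the book stays put and friction is exactly 8.52 N.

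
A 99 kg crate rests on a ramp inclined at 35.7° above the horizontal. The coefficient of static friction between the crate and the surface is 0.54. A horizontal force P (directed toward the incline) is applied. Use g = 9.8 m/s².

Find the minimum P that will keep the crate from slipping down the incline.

The crate tends to slide down (tan θ > μ_s), so at the point of impending slip friction acts up-slope at its limit: f = μ_s N.
Perpendicular to the incline: N = m g cos θ + P sin θ.
Along the incline: P cos θ + μ_s N = m g sin θ, i.e. P cos θ + μ_s (m g cos θ + P sin θ) = m g sin θ.
Solving, P (cos θ + μ_s sin θ) = m g (sin θ − μ_s cos θ), so P = 970×0.145/1.127 = 125 N.

P_min ≈ 125 N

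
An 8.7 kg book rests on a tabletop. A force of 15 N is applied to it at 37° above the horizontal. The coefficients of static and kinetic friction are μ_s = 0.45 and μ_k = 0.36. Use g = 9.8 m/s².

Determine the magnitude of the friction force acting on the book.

Vertical equilibrium gives N = m g − P sin α = 76.23 N.
Horizontally, friction must balance P cos α = 11.98 N.
μ_s N = 0.45 × 76.23 = 34.3 N.
Since 11.98 N does not exceed the limit, the book stays at rest and f = 12 N.

f ≈ 12 N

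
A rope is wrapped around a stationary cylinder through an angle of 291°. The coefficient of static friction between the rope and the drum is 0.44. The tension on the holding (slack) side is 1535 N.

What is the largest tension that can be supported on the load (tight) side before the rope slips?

T_max ≈ 14300 N

At impending slip the capstan equation gives T₂/T₁ = e^{μβ} with β in radians.
β = 291° × π/180 = 5.079 rad.
e^{μβ} = e^{0.44×5.079} = 9.344.
T₂ = T₁ · e^{μβ} = 1535 × 9.344 = 14300 N.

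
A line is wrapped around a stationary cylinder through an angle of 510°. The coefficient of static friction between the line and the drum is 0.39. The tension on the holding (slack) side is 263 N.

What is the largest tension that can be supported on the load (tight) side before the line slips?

At impending slip the capstan equation gives T₂/T₁ = e^{μβ} with β in radians.
β = 510° × π/180 = 8.901 rad.
e^{μβ} = e^{0.39×8.901} = 32.18.
T₂ = T₁ · e^{μβ} = 263 × 32.18 = 8460 N.

T_max ≈ 8460 N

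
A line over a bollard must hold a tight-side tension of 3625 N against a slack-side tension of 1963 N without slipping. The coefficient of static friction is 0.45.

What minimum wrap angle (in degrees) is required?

T₂/T₁ = e^{μβ} → β = ln(T₂/T₁)/μ.
β = ln(3625/1963)/0.45 = 0.6134/0.45 = 1.363 rad.
In degrees: β = 1.363 × 180/π = 78.1°.

β_min ≈ 78.1°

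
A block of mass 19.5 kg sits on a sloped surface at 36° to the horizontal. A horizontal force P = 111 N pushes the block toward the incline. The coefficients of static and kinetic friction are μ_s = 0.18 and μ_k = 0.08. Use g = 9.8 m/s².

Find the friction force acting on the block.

f ≈ 22.5 N (up the incline)

Normal direction: N = m g cos θ + P sin θ = 219.8 N.
Along the incline, the net driving force (taking up-slope positive) is P cos θ − m g sin θ = 89.8 − 112.3 = -22.52 N, so equilibrium requires friction f = 22.52 N (up-slope).
The limit of static friction is μ_s N = 39.57 N.
Since 22.52 N is within the 39.57 N limit, the block stays put and friction is exactly 22.5 N.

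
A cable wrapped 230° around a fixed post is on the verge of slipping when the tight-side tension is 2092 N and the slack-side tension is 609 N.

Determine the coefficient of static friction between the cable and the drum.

μ ≈ 0.307

T₂/T₁ = e^{μβ} → μ = ln(T₂/T₁)/β.
β = 230° = 4.014 rad.
μ = ln(2092/609)/4.014 = ln(3.435)/4.014 = 0.307.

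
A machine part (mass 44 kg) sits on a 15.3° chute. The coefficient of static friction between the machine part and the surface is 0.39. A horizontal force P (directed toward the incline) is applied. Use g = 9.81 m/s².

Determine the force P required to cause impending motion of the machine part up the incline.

P ≈ 321 N

At impending motion up the slope, friction acts down-slope at its limit: f = μ_s N.
Perpendicular to the incline: N = m g cos θ + P sin θ.
Along the incline: P cos θ = m g sin θ + μ_s N = m g sin θ + μ_s (m g cos θ + P sin θ).
Solving, P (cos θ − μ_s sin θ) = m g (sin θ + μ_s cos θ), so P = 44×9.81×(sin 15.3° + 0.39 cos 15.3°)/(cos 15.3° − 0.39 sin 15.3°) = 432×0.6401/0.8616 = 321 N.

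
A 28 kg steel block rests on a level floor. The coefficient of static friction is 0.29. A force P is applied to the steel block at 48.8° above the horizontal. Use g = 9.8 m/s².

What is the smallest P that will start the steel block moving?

N = m g − P sin α (the pull lifts the steel block).
At impending slip, P cos α = μ_s N = μ_s (m g − P sin α).
Solving: P (cos α + μ_s sin α) = μ_s m g → P = 0.29×274/(cos 48.8° + 0.29 sin 48.8°) = 79.6/0.8769 = 90.7 N.

P ≈ 90.7 N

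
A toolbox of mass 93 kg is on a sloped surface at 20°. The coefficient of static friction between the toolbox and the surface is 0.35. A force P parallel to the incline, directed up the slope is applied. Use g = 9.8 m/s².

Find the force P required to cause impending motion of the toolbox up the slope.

At impending motion up the slope, friction acts down-slope at its limit: f = μ_s N.
P is parallel to the surface, so N = m g cos θ = 856 N.
Along the incline: P = m g sin θ + μ_s N = 312 + 0.35×856 = 611 N.

P ≈ 611 N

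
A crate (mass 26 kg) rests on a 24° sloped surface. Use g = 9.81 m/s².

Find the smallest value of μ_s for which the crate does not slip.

At the slip threshold m g sin θ = μ_s m g cos θ, so μ_s,min = tan θ.
μ_s,min = tan 24° = 0.445.

μ_s,min ≈ 0.445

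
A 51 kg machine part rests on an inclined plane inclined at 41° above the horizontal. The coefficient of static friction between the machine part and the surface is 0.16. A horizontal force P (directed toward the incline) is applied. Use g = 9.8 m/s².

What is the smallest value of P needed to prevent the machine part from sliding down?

P_min ≈ 311 N

The machine part tends to slide down (tan θ > μ_s), so at the point of impending slip friction acts up-slope at its limit: f = μ_s N.
Perpendicular to the incline: N = m g cos θ + P sin θ.
Along the incline: P cos θ + μ_s N = m g sin θ, i.e. P cos θ + μ_s (m g cos θ + P sin θ) = m g sin θ.
Solving, P (cos θ + μ_s sin θ) = m g (sin θ − μ_s cos θ), so P = 500×0.5353/0.8597 = 311 N.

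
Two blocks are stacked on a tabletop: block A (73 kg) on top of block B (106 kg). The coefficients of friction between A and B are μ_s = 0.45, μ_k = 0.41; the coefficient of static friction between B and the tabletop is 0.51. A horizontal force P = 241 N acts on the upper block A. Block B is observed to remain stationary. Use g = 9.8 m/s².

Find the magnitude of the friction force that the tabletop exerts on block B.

Between the blocks, N₁ = m_A g = 715.4 N.
Maximum static friction on A from B: μ_s N₁ = 0.45×715.4 = 321.9 N.
P = 241 N is within that limit, so A and B move together (both at rest); the A–B friction is simply f₁ = P = 241 N.
By Newton's third law B feels 241 N forward from A. With B stationary, the floor's static friction on B balances it: f₂ = 241 N (well within μ_s(m_A+m_B)g = 894.6 N).

f ≈ 241 N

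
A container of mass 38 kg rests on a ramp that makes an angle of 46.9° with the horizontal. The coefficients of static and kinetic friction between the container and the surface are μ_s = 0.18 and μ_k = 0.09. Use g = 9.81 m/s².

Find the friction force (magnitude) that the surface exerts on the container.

f ≈ 22.9 N (up the incline)

The normal reaction is N = m g cos θ = 254.7 N.
Along the slope the weight component is m g sin θ = 272.2 N; friction must supply exactly this, acting up-slope.
Static friction can supply at most μ_s N = 45.85 N.
|272.2| exceeds 45.85 N, so the container slips down-slope; friction is kinetic, f = μ_k N = 0.09×254.7 = 22.9 N.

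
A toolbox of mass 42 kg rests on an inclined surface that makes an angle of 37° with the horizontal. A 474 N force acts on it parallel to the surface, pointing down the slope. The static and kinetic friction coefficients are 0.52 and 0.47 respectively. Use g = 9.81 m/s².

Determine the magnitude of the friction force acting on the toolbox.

Normal force: N = m g cos θ = 42 × 9.81 × cos 37° = 329.1 N.
For equilibrium along the incline the friction force must supply f = m g sin θ + P = 248 + 474 = 722 N (positive meaning up-slope).
Maximum static friction available: μ_s N = 0.52 × 329.1 = 171.1 N.
Since |722| > 171.1 N, static friction cannot hold it; the toolbox slides down the incline and kinetic friction applies: f = μ_k N = 0.47 × 329.1 = 155 N.

f ≈ 155 N (up the incline)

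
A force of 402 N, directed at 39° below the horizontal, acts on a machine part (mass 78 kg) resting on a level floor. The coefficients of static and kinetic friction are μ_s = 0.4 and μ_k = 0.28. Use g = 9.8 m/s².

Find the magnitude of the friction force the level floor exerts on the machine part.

f ≈ 312 N

Vertical equilibrium gives N = m g + P sin α = 1017 N.
For equilibrium, f = P cos α = 402×cos 39° = 312.4 N.
The static-friction limit is μ_s N = 407 N.
Since 312.4 N does not exceed the limit, the machine part stays at rest and f = 312 N.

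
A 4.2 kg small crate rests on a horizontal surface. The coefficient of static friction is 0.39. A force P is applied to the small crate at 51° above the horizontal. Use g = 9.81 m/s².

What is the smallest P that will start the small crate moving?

P ≈ 17.2 N

N = m g − P sin α (the pull lifts the small crate).
At impending slip, P cos α = μ_s N = μ_s (m g − P sin α).
Solving: P (cos α + μ_s sin α) = μ_s m g → P = 0.39×41.2/(cos 51° + 0.39 sin 51°) = 16.1/0.9324 = 17.2 N.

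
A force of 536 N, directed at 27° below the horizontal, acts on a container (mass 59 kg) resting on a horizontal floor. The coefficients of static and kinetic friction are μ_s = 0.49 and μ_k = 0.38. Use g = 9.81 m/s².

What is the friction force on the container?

f ≈ 312 N

N = m g + P sin α = 578.8 + 536×sin 27° = 822.1 N.
The horizontal driving force is P cos α = 477.6 N, so equilibrium needs friction f = 477.6 N.
μ_s N = 0.49 × 822.1 = 402.8 N.
477.6 > 402.8 N → the container slides; f = μ_k N = 0.38×822.1 = 312 N.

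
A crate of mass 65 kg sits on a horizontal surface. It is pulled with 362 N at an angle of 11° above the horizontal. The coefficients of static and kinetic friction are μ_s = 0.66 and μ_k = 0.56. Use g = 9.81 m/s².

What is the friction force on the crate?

f ≈ 355 N

N = m g − P sin α = 637.6 − 362×sin 11° = 568.6 N.
For equilibrium, f = P cos α = 362×cos 11° = 355.3 N.
The static-friction limit is μ_s N = 375.3 N.
Since 355.3 N does not exceed the limit, the crate stays at rest and f = 355 N.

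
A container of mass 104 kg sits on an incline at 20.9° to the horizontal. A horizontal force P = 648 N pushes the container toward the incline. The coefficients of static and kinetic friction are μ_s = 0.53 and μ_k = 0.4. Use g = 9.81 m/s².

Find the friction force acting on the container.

f ≈ 241 N (down the incline)

Normal direction: N = m g cos θ + P sin θ = 1184 N.
Parallel to the incline: P cos θ − m g sin θ = 605.4 − 364 = 241.4 N; the friction needed to balance this is 241.4 N acting down the slope.
The limit of static friction is μ_s N = 627.7 N.
Since 241.4 N is within the 627.7 N limit, the container stays put and friction is exactly 241 N.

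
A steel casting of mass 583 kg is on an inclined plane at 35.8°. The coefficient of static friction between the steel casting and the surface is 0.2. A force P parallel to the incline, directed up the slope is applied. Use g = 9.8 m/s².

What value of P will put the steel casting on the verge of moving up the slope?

At impending motion up the slope, friction acts down-slope at its limit: f = μ_s N.
P is parallel to the surface, so N = m g cos θ = 4630 N.
Along the incline: P = m g sin θ + μ_s N = 3340 + 0.2×4630 = 4270 N.

P ≈ 4270 N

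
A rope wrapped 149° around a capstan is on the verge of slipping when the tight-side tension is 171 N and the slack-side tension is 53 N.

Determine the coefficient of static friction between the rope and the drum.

T₂/T₁ = e^{μβ} → μ = ln(T₂/T₁)/β.
β = 149° = 2.601 rad.
μ = ln(171/53)/2.601 = ln(3.226)/2.601 = 0.45.

μ ≈ 0.45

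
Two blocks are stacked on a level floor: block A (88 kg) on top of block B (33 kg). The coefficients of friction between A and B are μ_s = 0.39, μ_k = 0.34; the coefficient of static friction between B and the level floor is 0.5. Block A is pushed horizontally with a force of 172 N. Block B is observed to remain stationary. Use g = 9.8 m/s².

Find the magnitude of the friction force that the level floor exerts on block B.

f ≈ 172 N

Between the blocks, N₁ = m_A g = 862.4 N.
So the A–B interface can sustain at most μ_s N₁ = 336.3 N of static friction.
P = 172 N is within that limit, so A and B move together (both at rest); the A–B friction is simply f₁ = P = 172 N.
B experiences an equal 172 N forward from A (third law). B is in equilibrium, so the floor supplies f₂ = 172 N of static friction (limit μ_s(m_A+m_B)g = 592.9 N, not exceeded).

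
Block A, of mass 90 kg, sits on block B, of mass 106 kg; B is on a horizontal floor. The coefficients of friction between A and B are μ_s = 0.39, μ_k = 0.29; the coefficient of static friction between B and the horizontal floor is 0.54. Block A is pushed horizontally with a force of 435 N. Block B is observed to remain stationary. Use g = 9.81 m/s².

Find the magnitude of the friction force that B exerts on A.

f ≈ 256 N

Normal force at the A–B interface: N₁ = m_A g = 882.9 N.
So the A–B interface can sustain at most μ_s N₁ = 344.3 N of static friction.
P = 435 N exceeds that limit, so A slips over B and the interface friction becomes kinetic: f₁ = μ_k N₁ = 0.29×882.9 = 256 N.
B experiences an equal 256 N forward from A (third law). B is in equilibrium, so the floor supplies f₂ = 256 N of static friction (limit μ_s(m_A+m_B)g = 1038 N, not exceeded).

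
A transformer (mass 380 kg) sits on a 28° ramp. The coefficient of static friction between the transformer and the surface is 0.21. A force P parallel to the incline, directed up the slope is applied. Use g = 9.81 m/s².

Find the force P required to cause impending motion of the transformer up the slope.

P ≈ 2440 N

At impending motion up the slope, friction acts down-slope at its limit: f = μ_s N.
P is parallel to the surface, so N = m g cos θ = 3290 N.
Along the incline: P = m g sin θ + μ_s N = 1750 + 0.21×3290 = 2440 N.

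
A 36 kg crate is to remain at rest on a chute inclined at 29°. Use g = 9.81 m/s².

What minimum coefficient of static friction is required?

At the slip threshold m g sin θ = μ_s m g cos θ, so μ_s,min = tan θ.
μ_s,min = tan 29° = 0.554.

μ_s,min ≈ 0.554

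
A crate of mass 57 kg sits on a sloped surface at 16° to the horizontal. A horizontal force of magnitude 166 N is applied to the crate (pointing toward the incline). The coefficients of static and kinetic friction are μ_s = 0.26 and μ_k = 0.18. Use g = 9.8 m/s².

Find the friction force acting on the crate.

f ≈ 5.6 N (down the incline)

Normal direction: N = m g cos θ + P sin θ = 582.7 N.
Parallel to the incline: P cos θ − m g sin θ = 159.6 − 154 = 5.598 N; the friction needed to balance this is 5.598 N acting down the slope.
The limit of static friction is μ_s N = 151.5 N.
Since 5.598 N is within the 151.5 N limit, the crate stays put and friction is exactly 5.6 N.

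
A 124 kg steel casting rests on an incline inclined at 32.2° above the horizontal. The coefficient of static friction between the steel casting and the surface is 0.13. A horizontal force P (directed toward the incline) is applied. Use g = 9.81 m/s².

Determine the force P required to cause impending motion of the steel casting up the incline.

At impending motion up the slope, friction acts down-slope at its limit: f = μ_s N.
Perpendicular to the incline: N = m g cos θ + P sin θ.
Along the incline: P cos θ = m g sin θ + μ_s N = m g sin θ + μ_s (m g cos θ + P sin θ).
Solving, P (cos θ − μ_s sin θ) = m g (sin θ + μ_s cos θ), so P = 124×9.81×(sin 32.2° + 0.13 cos 32.2°)/(cos 32.2° − 0.13 sin 32.2°) = 1220×0.6429/0.7769 = 1010 N.

P ≈ 1010 N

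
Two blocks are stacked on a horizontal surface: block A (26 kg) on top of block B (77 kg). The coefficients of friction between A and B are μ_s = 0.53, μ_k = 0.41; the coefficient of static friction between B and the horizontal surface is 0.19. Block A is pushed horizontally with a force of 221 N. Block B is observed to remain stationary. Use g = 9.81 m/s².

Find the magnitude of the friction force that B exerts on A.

f ≈ 105 N

The normal force B exerts on A is simply A's weight, N₁ = 255.1 N.
So the A–B interface can sustain at most μ_s N₁ = 135.2 N of static friction.
Since P = 221 N > 135.2 N, A slides on B; the A–B friction is kinetic: f₁ = μ_k N₁ = 0.41×255.1 = 105 N.
B experiences an equal 105 N forward from A (third law). B is in equilibrium, so the floor supplies f₂ = 105 N of static friction (limit μ_s(m_A+m_B)g = 192 N, not exceeded).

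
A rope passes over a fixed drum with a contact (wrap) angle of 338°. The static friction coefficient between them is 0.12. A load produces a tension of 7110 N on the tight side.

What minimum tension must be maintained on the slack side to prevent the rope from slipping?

T_min ≈ 3500 N

Capstan equation at impending slip: T_tight/T_slack = e^{μβ}.
β = 338° = 5.899 rad; e^{μβ} = e^{0.12×5.899} = 2.03.
T_slack = T_tight / e^{μβ} = 7110 / 2.03 = 3500 N.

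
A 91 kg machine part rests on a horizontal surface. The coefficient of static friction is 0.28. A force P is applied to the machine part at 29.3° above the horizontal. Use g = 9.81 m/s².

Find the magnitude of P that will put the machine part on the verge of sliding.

P ≈ 248 N

N = m g − P sin α (the pull lifts the machine part).
At impending slip, P cos α = μ_s N = μ_s (m g − P sin α).
Solving: P (cos α + μ_s sin α) = μ_s m g → P = 0.28×893/(cos 29.3° + 0.28 sin 29.3°) = 250/1.009 = 248 N.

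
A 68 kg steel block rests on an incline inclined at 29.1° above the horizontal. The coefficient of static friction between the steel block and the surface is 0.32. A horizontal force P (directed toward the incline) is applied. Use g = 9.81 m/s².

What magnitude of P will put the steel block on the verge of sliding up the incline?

At impending motion up the slope, friction acts down-slope at its limit: f = μ_s N.
Perpendicular to the incline: N = m g cos θ + P sin θ.
Along the incline: P cos θ = m g sin θ + μ_s N = m g sin θ + μ_s (m g cos θ + P sin θ).
Solving, P (cos θ − μ_s sin θ) = m g (sin θ + μ_s cos θ), so P = 68×9.81×(sin 29.1° + 0.32 cos 29.1°)/(cos 29.1° − 0.32 sin 29.1°) = 667×0.7659/0.7181 = 711 N.

P ≈ 711 N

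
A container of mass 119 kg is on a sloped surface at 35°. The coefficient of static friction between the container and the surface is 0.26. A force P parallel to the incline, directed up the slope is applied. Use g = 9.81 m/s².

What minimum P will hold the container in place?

The container tends to slide down (tan θ > μ_s), so at the point of impending slip friction acts up-slope at its limit: f = μ_s N.
P is parallel to the surface, so N = m g cos θ = 956 N.
Along the incline: P + μ_s N = m g sin θ, so P = 670 − 0.26×956 = 421 N.

P_min ≈ 421 N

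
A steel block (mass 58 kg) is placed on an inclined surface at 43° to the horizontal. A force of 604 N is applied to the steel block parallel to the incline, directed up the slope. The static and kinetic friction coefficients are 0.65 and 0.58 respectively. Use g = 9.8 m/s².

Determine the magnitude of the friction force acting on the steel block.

f ≈ 216 N (down the incline)

Perpendicular to the surface, N = m g cos θ = 58·9.8·cos 43° = 415.7 N.
Parallel to the incline, ΣF = 0 gives f = m g sin θ − P = 387.6 − 604 = -216.4 N (up-slope positive).
Maximum static friction available: μ_s N = 0.65 × 415.7 = 270.2 N.
Since |-216.4| ≤ 270.2 N, no slip — friction simply equals what equilibrium demands.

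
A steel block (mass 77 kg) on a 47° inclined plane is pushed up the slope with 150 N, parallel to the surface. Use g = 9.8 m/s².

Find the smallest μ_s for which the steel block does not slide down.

μ_s,min ≈ 0.781

N = m g cos θ = 514.6 N.
Friction must make up the shortfall along the incline: f = m g sin θ − P = 551.9 − 150 = 401.9 N.
At the threshold f = μ_s N, so μ_s,min = 401.9/514.6 = 0.781.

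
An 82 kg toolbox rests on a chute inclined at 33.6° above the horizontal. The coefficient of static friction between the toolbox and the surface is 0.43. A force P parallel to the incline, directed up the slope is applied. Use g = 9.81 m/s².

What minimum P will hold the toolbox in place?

P_min ≈ 157 N

The toolbox tends to slide down (tan θ > μ_s), so at the point of impending slip friction acts up-slope at its limit: f = μ_s N.
P is parallel to the surface, so N = m g cos θ = 670 N.
Along the incline: P + μ_s N = m g sin θ, so P = 445 − 0.43×670 = 157 N.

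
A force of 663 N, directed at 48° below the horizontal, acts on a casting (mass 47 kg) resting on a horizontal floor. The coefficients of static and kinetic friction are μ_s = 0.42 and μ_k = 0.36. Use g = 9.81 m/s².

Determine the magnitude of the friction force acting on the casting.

N = m g + P sin α = 461.1 + 663×sin 48° = 953.8 N.
Horizontally, friction must balance P cos α = 443.6 N.
μ_s N = 0.42 × 953.8 = 400.6 N.
443.6 > 400.6 N → the casting slides; f = μ_k N = 0.36×953.8 = 343 N.

f ≈ 343 N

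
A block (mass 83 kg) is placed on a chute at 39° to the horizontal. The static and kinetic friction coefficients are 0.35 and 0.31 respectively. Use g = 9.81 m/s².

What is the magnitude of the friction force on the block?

Normal force: N = m g cos θ = 83 × 9.81 × cos 39° = 632.8 N.
For equilibrium along the incline, friction must balance the weight component: f = m g sin θ = 512.4 N up the slope.
Maximum static friction available: μ_s N = 0.35 × 632.8 = 221.5 N.
Since |512.4| > 221.5 N, static friction cannot hold it; the block slides down the incline and kinetic friction applies: f = μ_k N = 0.31 × 632.8 = 196 N.

f ≈ 196 N (up the incline)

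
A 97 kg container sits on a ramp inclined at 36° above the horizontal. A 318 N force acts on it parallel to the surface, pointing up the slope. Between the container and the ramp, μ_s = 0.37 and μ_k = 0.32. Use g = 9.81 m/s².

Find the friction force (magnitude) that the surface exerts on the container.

The normal reaction is N = m g cos θ = 769.8 N.
The friction needed for equilibrium is m g sin θ − P = 559.3 − 318 = 241.3 N, measured positive up-slope.
Maximum static friction available: μ_s N = 0.37 × 769.8 = 284.8 N.
Since |241.3| ≤ 284.8 N, no slip — friction simply equals what equilibrium demands.

f ≈ 241 N (up the incline)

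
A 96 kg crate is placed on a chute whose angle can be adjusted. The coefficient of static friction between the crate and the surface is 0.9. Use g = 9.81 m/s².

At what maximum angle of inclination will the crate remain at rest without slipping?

At the slip threshold, m g sin θ = μ_s · m g cos θ, so tan θ = μ_s.
θ_max = arctan(0.9) = 42°.

θ_max ≈ 42°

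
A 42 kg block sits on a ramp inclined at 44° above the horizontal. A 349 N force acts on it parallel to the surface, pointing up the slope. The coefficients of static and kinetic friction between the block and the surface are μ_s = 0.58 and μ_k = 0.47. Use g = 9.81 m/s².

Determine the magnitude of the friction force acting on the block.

f ≈ 62.8 N (down the incline)

The normal reaction is N = m g cos θ = 296.4 N.
Parallel to the incline, ΣF = 0 gives f = m g sin θ − P = 286.2 − 349 = -62.79 N (up-slope positive).
The static-friction ceiling is μ_s N = 0.58 × 296.4 = 171.9 N.
Since |-62.79| ≤ 171.9 N, no slip — friction simply equals what equilibrium demands.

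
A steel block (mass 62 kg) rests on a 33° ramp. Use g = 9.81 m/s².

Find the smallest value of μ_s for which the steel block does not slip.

μ_s,min ≈ 0.649

At the slip threshold m g sin θ = μ_s m g cos θ, so μ_s,min = tan θ.
μ_s,min = tan 33° = 0.649.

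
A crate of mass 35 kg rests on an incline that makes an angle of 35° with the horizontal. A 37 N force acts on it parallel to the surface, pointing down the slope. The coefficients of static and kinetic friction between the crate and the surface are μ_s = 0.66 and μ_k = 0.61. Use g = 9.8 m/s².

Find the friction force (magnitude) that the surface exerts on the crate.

f ≈ 171 N (up the incline)

Perpendicular to the surface, N = m g cos θ = 35·9.8·cos 35° = 281 N.
Parallel to the incline, ΣF = 0 gives f = m g sin θ + P = 196.7 + 37 = 233.7 N (up-slope positive).
Static friction can supply at most μ_s N = 185.4 N.
Since |233.7| > 185.4 N, static friction cannot hold it; the crate slides down the incline and kinetic friction applies: f = μ_k N = 0.61 × 281 = 171 N.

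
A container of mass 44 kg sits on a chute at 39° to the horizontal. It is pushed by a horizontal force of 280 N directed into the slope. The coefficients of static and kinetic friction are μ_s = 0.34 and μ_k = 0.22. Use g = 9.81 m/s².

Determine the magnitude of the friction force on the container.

The horizontal push has a component P sin θ into the surface, so N = m g cos θ + P sin θ = 335.4 + 176.2 = 511.7 N.
Parallel to the incline: P cos θ − m g sin θ = 217.6 − 271.6 = -54.04 N; the friction needed to balance this is 54.04 N acting up the slope.
Maximum static friction: μ_s N = 0.34 × 511.7 = 174 N.
|f_req| = 54.04 ≤ 174 N → the container is in equilibrium; friction equals the required value.

f ≈ 54 N (up the incline)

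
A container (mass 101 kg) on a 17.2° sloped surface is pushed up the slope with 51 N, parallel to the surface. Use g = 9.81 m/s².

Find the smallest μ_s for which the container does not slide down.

μ_s,min ≈ 0.256

N = m g cos θ = 946.5 N.
Friction must make up the shortfall along the incline: f = m g sin θ − P = 293 − 51 = 242 N.
At the threshold f = μ_s N, so μ_s,min = 242/946.5 = 0.256.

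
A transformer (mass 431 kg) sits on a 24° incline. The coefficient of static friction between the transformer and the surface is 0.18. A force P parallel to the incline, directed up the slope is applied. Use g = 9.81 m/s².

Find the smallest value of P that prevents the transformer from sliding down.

P_min ≈ 1020 N

The transformer tends to slide down (tan θ > μ_s), so at the point of impending slip friction acts up-slope at its limit: f = μ_s N.
P is parallel to the surface, so N = m g cos θ = 3860 N.
Along the incline: P + μ_s N = m g sin θ, so P = 1720 − 0.18×3860 = 1020 N.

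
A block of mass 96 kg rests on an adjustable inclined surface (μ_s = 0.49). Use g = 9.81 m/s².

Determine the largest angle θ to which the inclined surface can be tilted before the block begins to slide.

θ_max ≈ 26.1°

At the slip threshold, m g sin θ = μ_s · m g cos θ, so tan θ = μ_s.
θ_max = arctan(0.49) = 26.1°.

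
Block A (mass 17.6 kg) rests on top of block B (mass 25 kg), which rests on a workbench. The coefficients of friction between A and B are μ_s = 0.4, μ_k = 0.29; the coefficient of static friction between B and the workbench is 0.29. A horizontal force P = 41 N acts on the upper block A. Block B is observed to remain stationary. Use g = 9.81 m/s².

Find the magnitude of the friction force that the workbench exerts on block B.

f ≈ 41 N

The normal force B exerts on A is simply A's weight, N₁ = 172.7 N.
So the A–B interface can sustain at most μ_s N₁ = 69.06 N of static friction.
Since P = 41 N ≤ 69.06 N, A does not slip on B; friction on A equals P = 41 N.
By Newton's third law B feels 41 N forward from A. With B stationary, the floor's static friction on B balances it: f₂ = 41 N (well within μ_s(m_A+m_B)g = 121.2 N).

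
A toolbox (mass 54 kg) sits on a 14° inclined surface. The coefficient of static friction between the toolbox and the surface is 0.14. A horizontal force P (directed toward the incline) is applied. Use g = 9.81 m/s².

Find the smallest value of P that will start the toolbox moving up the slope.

P ≈ 214 N

At impending motion up the slope, friction acts down-slope at its limit: f = μ_s N.
Perpendicular to the incline: N = m g cos θ + P sin θ.
Along the incline: P cos θ = m g sin θ + μ_s N = m g sin θ + μ_s (m g cos θ + P sin θ).
Solving, P (cos θ − μ_s sin θ) = m g (sin θ + μ_s cos θ), so P = 54×9.81×(sin 14° + 0.14 cos 14°)/(cos 14° − 0.14 sin 14°) = 530×0.3778/0.9364 = 214 N.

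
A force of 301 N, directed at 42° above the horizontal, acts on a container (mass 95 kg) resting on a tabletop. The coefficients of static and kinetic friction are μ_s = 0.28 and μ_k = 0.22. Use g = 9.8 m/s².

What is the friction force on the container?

f ≈ 161 N

Vertical equilibrium gives N = m g − P sin α = 729.6 N.
Horizontally, friction must balance P cos α = 223.7 N.
The static-friction limit is μ_s N = 204.3 N.
The required friction exceeds μ_s N, so the container moves and f = μ_k N = 161 N.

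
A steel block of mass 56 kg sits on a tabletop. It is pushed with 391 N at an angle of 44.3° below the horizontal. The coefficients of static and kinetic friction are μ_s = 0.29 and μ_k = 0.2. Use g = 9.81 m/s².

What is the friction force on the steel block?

N = m g + P sin α = 549.4 + 391×sin 44.3° = 822.4 N.
Horizontally, friction must balance P cos α = 279.8 N.
The static-friction limit is μ_s N = 238.5 N.
The required friction exceeds μ_s N, so the steel block moves and f = μ_k N = 164 N.

f ≈ 164 N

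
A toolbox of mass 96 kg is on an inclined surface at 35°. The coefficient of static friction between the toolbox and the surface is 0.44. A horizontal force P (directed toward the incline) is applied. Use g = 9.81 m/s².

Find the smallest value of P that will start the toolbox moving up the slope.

P ≈ 1550 N

At impending motion up the slope, friction acts down-slope at its limit: f = μ_s N.
Perpendicular to the incline: N = m g cos θ + P sin θ.
Along the incline: P cos θ = m g sin θ + μ_s N = m g sin θ + μ_s (m g cos θ + P sin θ).
Solving, P (cos θ − μ_s sin θ) = m g (sin θ + μ_s cos θ), so P = 96×9.81×(sin 35° + 0.44 cos 35°)/(cos 35° − 0.44 sin 35°) = 942×0.934/0.5668 = 1550 N.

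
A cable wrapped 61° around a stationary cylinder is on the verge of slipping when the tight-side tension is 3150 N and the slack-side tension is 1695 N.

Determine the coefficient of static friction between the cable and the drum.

T₂/T₁ = e^{μβ} → μ = ln(T₂/T₁)/β.
β = 61° = 1.065 rad.
μ = ln(3150/1695)/1.065 = ln(1.858)/1.065 = 0.582.

μ ≈ 0.582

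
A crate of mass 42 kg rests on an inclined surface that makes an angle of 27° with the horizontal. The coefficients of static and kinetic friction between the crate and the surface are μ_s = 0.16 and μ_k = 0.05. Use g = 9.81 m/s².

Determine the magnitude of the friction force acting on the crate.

f ≈ 18.4 N (up the incline)

The normal reaction is N = m g cos θ = 367.1 N.
For equilibrium along the incline, friction must balance the weight component: f = m g sin θ = 187.1 N up the slope.
Maximum static friction available: μ_s N = 0.16 × 367.1 = 58.74 N.
|187.1| exceeds 58.74 N, so the crate slips down-slope; friction is kinetic, f = μ_k N = 0.05×367.1 = 18.4 N.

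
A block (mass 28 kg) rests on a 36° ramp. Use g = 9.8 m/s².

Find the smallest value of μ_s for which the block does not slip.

At the slip threshold m g sin θ = μ_s m g cos θ, so μ_s,min = tan θ.
μ_s,min = tan 36° = 0.727.

μ_s,min ≈ 0.727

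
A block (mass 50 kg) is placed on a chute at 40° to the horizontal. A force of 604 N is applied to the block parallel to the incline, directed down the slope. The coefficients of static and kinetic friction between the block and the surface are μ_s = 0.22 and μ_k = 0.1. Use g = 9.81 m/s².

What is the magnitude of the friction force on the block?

f ≈ 37.6 N (up the incline)

Normal force: N = m g cos θ = 50 × 9.81 × cos 40° = 375.7 N.
For equilibrium along the incline the friction force must supply f = m g sin θ + P = 315.3 + 604 = 919.3 N (positive meaning up-slope).
Static friction can supply at most μ_s N = 82.66 N.
Since |919.3| > 82.66 N, static friction cannot hold it; the block slides down the incline and kinetic friction applies: f = μ_k N = 0.1 × 375.7 = 37.6 N.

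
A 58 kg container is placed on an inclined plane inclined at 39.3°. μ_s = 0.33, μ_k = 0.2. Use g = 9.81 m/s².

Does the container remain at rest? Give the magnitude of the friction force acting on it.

N = m g cos θ = 440 N.
Down-slope weight component: m g sin θ = 360 N.
μ_s N = 145 N.
360 > 145 N, so it slides; kinetic friction f = μ_k N = 0.2×440 = 88.1 N.

f ≈ 88.1 N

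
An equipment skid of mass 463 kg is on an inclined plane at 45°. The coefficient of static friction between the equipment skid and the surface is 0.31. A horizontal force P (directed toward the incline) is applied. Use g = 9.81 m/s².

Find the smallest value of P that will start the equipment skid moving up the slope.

At impending motion up the slope, friction acts down-slope at its limit: f = μ_s N.
Perpendicular to the incline: N = m g cos θ + P sin θ.
Along the incline: P cos θ = m g sin θ + μ_s N = m g sin θ + μ_s (m g cos θ + P sin θ).
Solving, P (cos θ − μ_s sin θ) = m g (sin θ + μ_s cos θ), so P = 463×9.81×(sin 45° + 0.31 cos 45°)/(cos 45° − 0.31 sin 45°) = 4540×0.9263/0.4879 = 8620 N.

P ≈ 8620 N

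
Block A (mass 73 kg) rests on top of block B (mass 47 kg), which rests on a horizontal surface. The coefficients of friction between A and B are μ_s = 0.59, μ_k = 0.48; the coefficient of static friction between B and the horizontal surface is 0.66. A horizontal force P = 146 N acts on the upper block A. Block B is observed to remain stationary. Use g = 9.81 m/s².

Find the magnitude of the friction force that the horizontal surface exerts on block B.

The normal force B exerts on A is simply A's weight, N₁ = 716.1 N.
Maximum static friction on A from B: μ_s N₁ = 0.59×716.1 = 422.5 N.
P = 146 N is within that limit, so A and B move together (both at rest); the A–B friction is simply f₁ = P = 146 N.
By Newton's third law B feels 146 N forward from A. With B stationary, the floor's static friction on B balances it: f₂ = 146 N (well within μ_s(m_A+m_B)g = 777 N).

f ≈ 146 N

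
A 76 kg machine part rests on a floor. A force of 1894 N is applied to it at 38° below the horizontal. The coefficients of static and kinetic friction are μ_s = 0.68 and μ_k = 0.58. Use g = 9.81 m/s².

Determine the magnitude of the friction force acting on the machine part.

f ≈ 1110 N

N = m g + P sin α = 745.6 + 1894×sin 38° = 1912 N.
For equilibrium, f = P cos α = 1894×cos 38° = 1492 N.
The static-friction limit is μ_s N = 1300 N.
The required friction exceeds μ_s N, so the machine part moves and f = μ_k N = 1110 N.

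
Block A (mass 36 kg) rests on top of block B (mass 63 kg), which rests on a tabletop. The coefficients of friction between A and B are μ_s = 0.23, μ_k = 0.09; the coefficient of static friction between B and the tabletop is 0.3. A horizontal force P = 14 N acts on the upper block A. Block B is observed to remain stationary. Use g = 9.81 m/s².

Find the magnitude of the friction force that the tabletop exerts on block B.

f ≈ 14 N

The normal force B exerts on A is simply A's weight, N₁ = 353.2 N.
So the A–B interface can sustain at most μ_s N₁ = 81.23 N of static friction.
P = 14 N is within that limit, so A and B move together (both at rest); the A–B friction is simply f₁ = P = 14 N.
By Newton's third law B feels 14 N forward from A. With B stationary, the floor's static friction on B balances it: f₂ = 14 N (well within μ_s(m_A+m_B)g = 291.4 N).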